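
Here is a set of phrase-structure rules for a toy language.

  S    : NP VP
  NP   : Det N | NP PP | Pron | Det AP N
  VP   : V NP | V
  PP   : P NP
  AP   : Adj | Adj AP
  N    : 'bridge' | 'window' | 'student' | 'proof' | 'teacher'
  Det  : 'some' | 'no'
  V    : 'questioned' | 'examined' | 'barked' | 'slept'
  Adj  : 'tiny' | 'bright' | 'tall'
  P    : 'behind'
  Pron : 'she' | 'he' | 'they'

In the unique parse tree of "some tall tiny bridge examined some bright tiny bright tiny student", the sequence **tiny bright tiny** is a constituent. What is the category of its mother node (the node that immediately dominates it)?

AP

[S [NP [Det some] [AP [Adj tall] [AP [Adj tiny]]] [N bridge]] [VP [V examined] [NP [Det some] [AP [Adj bright] [AP [Adj tiny] [AP [Adj bright] [AP [Adj tiny]]]]] [N student]]]]
The span 'tiny bright tiny' is the AP node built by AP → Adj AP.
Its mother is the AP built by AP → Adj AP.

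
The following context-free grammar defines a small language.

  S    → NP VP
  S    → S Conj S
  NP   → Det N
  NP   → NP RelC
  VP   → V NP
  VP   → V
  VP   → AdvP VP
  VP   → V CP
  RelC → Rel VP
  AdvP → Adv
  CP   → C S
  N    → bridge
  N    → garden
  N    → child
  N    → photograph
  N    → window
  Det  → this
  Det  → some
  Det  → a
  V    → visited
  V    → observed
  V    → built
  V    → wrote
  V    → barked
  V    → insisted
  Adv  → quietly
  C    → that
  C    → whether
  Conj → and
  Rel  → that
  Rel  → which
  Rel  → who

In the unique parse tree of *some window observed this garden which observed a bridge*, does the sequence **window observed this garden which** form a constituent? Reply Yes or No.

No

[S [NP [Det some] [N window]] [VP [V observed] [NP [NP [Det this] [N garden]] [RelC [Rel which] [VP [V observed] [NP [Det a] [N bridge]]]]]]]
The smallest constituent containing 'window observed this garden which' is the S spanning 'some window observed this garden which observed a bridge'; no single node in the tree dominates exactly the given words.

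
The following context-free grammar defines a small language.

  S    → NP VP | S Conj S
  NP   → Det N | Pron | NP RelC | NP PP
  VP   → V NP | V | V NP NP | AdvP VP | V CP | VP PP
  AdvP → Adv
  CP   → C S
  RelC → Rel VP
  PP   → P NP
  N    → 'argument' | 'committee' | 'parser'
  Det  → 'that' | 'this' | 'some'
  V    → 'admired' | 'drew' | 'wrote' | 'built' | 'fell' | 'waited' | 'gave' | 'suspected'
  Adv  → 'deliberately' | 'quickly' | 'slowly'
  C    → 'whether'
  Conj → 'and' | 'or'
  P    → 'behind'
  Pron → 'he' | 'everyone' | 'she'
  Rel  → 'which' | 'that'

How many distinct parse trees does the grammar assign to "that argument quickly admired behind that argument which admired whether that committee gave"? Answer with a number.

The two bracketings:
[S [NP [Det that] [N argument]] [VP [AdvP [Adv quickly]] [VP [VP [V admired]] [PP [P behind] [NP [NP [Det that] [N argument]] [RelC [Rel which] [VP [V admired] [CP [C whether] [S [NP [Det that] [N committee]] [VP [V gave]]]]]]]]]]]
[S [NP [Det that] [N argument]] [VP [VP [AdvP [Adv quickly]] [VP [V admired]]] [PP [P behind] [NP [NP [Det that] [N argument]] [RelC [Rel which] [VP [V admired] [CP [C whether] [S [NP [Det that] [N committee]] [VP [V gave]]]]]]]]]]
The trees differ in how a recursive rule is bracketed over the same span.

2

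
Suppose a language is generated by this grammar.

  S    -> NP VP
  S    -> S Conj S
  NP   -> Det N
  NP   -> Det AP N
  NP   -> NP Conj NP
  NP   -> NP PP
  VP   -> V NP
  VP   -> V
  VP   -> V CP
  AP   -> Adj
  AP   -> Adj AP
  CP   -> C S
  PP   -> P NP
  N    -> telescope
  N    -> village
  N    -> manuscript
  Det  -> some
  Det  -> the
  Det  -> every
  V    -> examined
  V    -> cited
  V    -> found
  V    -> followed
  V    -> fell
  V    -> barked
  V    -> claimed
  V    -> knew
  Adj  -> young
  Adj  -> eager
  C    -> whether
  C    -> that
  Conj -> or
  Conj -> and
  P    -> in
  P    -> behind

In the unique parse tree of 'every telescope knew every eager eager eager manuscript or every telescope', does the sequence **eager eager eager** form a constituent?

[S [NP [Det every] [N telescope]] [VP [V knew] [NP [NP [Det every] [AP [Adj eager] [AP [Adj eager] [AP [Adj eager]]]] [N manuscript]] [Conj or] [NP [Det every] [N telescope]]]]]
The words 'eager eager eager' are exhaustively dominated by a single AP node (built by AP → Adj AP), so they form a constituent.

Yes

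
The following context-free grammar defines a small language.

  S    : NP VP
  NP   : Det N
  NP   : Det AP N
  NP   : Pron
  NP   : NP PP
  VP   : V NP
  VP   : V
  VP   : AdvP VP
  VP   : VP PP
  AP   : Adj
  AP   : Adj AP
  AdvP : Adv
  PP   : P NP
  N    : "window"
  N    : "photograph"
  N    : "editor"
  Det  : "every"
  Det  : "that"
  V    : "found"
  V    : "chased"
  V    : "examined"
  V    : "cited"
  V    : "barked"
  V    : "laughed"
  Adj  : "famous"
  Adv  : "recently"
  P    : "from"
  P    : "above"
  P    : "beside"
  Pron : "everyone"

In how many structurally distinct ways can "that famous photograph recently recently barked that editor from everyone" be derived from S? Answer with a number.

4

Two of the 4 distinct bracketings:
[S [NP [Det that] [AP [Adj famous]] [N photograph]] [VP [AdvP [Adv recently]] [VP [AdvP [Adv recently]] [VP [V barked] [NP [NP [Det that] [N editor]] [PP [P from] [NP [Pron everyone]]]]]]]]
[S [NP [Det that] [AP [Adj famous]] [N photograph]] [VP [AdvP [Adv recently]] [VP [AdvP [Adv recently]] [VP [VP [V barked] [NP [Det that] [N editor]]] [PP [P from] [NP [Pron everyone]]]]]]]
The difference turns on whether NP → NP PP is used at the relevant span, versus an alternative expansion of NP.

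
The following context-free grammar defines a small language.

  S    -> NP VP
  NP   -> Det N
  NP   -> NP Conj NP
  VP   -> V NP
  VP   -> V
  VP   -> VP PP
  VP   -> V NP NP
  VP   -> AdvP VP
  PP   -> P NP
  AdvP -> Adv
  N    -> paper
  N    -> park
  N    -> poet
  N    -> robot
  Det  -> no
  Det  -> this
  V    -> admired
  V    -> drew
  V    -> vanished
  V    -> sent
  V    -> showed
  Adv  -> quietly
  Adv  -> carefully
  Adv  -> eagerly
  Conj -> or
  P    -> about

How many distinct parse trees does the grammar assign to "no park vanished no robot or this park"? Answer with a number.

1

[S [NP [Det no] [N park]] [VP [V vanished] [NP [NP [Det no] [N robot]] [Conj or] [NP [Det this] [N park]]]]]
No rule offers an alternative attachment or grouping for any span, so this is the only derivation.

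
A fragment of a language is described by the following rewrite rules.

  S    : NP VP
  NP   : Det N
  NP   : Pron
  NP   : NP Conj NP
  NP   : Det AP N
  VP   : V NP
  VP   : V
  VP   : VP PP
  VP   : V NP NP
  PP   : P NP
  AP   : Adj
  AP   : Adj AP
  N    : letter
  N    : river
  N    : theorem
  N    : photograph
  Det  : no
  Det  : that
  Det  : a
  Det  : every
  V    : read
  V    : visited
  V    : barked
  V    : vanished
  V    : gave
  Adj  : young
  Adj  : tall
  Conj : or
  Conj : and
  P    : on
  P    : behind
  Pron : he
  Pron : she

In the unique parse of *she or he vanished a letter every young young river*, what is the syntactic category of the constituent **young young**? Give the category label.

S
  NP
    NP
      Pron: she
    Conj: or
    NP
      Pron: he
  VP
    V: vanished
    NP
      Det: a
      N: letter
    NP
      Det: every
      AP
        Adj: young
        AP
          Adj: young
      N: river
The span 'young young' is the AP node built by AP → Adj AP.

AP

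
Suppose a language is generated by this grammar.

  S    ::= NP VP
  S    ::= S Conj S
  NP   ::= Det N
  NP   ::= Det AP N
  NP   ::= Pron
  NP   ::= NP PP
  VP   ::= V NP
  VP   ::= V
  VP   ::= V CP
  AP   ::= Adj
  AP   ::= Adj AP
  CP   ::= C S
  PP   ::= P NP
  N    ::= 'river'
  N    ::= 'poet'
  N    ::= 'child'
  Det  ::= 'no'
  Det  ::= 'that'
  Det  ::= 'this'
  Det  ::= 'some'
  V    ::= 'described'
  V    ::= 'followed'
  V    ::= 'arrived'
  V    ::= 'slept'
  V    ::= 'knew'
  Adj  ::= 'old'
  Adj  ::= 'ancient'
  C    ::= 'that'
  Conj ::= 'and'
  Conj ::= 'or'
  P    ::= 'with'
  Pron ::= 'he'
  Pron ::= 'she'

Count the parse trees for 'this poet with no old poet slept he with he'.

[S [NP [NP [Det this] [N poet]] [PP [P with] [NP [Det no] [AP [Adj old]] [N poet]]]] [VP [V slept] [NP [NP [Pron he]] [PP [P with] [NP [Pron he]]]]]]
No rule offers an alternative attachment or grouping for any span, so this is the only derivation.

1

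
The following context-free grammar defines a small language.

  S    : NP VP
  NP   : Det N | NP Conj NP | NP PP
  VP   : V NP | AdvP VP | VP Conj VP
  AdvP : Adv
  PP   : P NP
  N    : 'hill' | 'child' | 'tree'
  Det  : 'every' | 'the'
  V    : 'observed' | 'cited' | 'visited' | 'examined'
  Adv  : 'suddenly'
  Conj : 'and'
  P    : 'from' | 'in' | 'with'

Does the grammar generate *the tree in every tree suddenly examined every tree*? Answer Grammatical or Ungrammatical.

S
  NP
    NP
      Det: the
      N: tree
    PP
      P: in
      NP
        Det: every
        N: tree
  VP
    AdvP
      Adv: suddenly
    VP
      V: examined
      NP
        Det: every
        N: tree
The bracketing above is licensed at every node by one of the given productions, with S at the root.

Grammatical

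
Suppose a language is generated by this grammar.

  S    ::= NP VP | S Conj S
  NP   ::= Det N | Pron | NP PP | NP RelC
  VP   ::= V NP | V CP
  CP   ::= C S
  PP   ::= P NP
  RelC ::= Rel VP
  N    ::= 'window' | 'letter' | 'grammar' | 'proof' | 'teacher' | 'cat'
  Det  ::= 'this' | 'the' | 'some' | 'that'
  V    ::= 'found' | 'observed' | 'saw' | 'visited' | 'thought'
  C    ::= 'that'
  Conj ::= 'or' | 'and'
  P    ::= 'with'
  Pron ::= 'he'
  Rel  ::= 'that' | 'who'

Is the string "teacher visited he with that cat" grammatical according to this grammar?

Ungrammatical

For S → NP VP, no prefix of the string parses as an NP. The alternative S rule S → S Conj S likewise has no satisfying split.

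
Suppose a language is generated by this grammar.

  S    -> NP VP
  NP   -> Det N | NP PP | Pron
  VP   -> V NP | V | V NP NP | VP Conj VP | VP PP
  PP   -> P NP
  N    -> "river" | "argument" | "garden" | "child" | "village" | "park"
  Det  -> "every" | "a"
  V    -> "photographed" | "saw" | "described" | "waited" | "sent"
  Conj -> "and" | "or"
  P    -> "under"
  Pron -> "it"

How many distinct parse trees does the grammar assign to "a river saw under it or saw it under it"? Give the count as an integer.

3

Two of the 3 distinct bracketings:
[S [NP [Det a] [N river]] [VP [VP [VP [V saw]] [PP [P under] [NP [Pron it]]]] [Conj or] [VP [V saw] [NP [NP [Pron it]] [PP [P under] [NP [Pron it]]]]]]]
[S [NP [Det a] [N river]] [VP [VP [VP [V saw]] [PP [P under] [NP [Pron it]]]] [Conj or] [VP [VP [V saw] [NP [Pron it]]] [PP [P under] [NP [Pron it]]]]]]
The difference turns on whether NP → NP PP is used at the relevant span, versus an alternative expansion of NP.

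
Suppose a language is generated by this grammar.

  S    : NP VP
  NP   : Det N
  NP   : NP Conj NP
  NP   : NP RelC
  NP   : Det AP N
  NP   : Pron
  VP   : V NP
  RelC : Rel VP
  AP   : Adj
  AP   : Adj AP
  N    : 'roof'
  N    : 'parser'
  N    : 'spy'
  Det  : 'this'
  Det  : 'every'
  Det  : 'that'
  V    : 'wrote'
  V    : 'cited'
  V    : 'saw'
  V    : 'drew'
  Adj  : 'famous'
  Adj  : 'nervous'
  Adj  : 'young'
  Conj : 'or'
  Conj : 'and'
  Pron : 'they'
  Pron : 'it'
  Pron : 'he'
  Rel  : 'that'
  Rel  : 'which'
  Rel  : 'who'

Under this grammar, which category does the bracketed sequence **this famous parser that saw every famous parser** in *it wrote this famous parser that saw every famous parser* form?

S
  NP
    Pron: it
  VP
    V: wrote
    NP
      NP
        Det: this
        AP
          Adj: famous
        N: parser
      RelC
        Rel: that
        VP
          V: saw
          NP
            Det: every
            AP
              Adj: famous
            N: parser
The span 'this famous parser that saw every famous parser' is the NP node built by NP → NP RelC.

NP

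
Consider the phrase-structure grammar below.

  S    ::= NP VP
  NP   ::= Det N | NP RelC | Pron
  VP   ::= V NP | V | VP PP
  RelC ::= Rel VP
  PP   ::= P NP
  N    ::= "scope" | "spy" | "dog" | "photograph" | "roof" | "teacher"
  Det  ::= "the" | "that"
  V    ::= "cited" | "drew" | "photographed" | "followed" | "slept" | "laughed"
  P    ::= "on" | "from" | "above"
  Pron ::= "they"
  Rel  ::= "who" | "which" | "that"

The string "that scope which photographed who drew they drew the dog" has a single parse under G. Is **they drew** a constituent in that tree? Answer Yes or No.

[S [NP [NP [NP [Det that] [N scope]] [RelC [Rel which] [VP [V photographed]]]] [RelC [Rel who] [VP [V drew] [NP [Pron they]]]]] [VP [V drew] [NP [Det the] [N dog]]]]
The smallest constituent containing 'they drew' is the S spanning 'that scope which photographed who drew they drew the dog'; no single node in the tree dominates exactly the given words.

No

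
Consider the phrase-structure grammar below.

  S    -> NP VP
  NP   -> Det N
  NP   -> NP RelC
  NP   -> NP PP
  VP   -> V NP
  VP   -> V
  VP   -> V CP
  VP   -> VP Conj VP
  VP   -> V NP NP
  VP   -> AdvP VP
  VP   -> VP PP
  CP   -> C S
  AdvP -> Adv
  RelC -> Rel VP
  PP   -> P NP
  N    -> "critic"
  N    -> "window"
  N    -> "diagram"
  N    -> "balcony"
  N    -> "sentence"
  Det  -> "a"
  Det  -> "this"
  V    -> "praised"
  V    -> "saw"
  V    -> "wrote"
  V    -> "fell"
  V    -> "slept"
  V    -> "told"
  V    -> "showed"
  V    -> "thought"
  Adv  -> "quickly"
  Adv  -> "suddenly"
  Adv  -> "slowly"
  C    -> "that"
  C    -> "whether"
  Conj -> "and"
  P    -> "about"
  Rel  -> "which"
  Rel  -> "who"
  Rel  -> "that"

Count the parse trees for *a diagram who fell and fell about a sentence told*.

3

Two of the 3 distinct bracketings:
[S [NP [NP [Det a] [N diagram]] [RelC [Rel who] [VP [VP [V fell]] [Conj and] [VP [VP [V fell]] [PP [P about] [NP [Det a] [N sentence]]]]]]] [VP [V told]]]
[S [NP [NP [Det a] [N diagram]] [RelC [Rel who] [VP [VP [VP [V fell]] [Conj and] [VP [V fell]]] [PP [P about] [NP [Det a] [N sentence]]]]]] [VP [V told]]]
The trees differ in how a recursive rule is bracketed over the same span.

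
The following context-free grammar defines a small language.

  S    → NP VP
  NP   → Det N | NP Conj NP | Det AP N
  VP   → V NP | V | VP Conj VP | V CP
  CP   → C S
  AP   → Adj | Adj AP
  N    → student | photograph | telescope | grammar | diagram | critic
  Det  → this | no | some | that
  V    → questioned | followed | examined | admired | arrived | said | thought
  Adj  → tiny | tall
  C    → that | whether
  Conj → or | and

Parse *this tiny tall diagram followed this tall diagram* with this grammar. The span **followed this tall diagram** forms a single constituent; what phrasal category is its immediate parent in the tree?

S

S
  NP
    Det: this
    AP
      Adj: tiny
      AP
        Adj: tall
    N: diagram
  VP
    V: followed
    NP
      Det: this
      AP
        Adj: tall
      N: diagram
The span 'followed this tall diagram' is the VP node built by VP → V NP.
Its mother is the S built by S → NP VP.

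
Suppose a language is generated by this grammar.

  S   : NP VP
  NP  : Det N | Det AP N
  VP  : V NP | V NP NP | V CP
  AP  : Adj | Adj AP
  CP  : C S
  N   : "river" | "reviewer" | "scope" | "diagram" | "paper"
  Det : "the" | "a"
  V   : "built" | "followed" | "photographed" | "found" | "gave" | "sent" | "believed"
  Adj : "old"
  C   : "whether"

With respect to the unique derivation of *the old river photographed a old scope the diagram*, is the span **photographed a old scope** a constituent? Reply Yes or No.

[S [NP [Det the] [AP [Adj old]] [N river]] [VP [V photographed] [NP [Det a] [AP [Adj old]] [N scope]] [NP [Det the] [N diagram]]]]
The smallest constituent containing 'photographed a old scope' is the VP spanning 'photographed a old scope the diagram'; no single node in the tree dominates exactly the given words.

No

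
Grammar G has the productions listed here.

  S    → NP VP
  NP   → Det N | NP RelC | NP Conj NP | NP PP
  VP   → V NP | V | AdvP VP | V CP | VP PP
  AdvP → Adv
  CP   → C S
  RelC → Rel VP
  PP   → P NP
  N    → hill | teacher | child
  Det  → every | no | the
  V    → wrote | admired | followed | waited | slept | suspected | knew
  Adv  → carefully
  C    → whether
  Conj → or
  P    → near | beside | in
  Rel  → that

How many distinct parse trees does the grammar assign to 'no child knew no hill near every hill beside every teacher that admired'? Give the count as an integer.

9

Two of the 9 distinct bracketings:
[S [NP [Det no] [N child]] [VP [V knew] [NP [NP [NP [Det no] [N hill]] [PP [P near] [NP [NP [Det every] [N hill]] [PP [P beside] [NP [Det every] [N teacher]]]]]] [RelC [Rel that] [VP [V admired]]]]]]
[S [NP [Det no] [N child]] [VP [V knew] [NP [NP [NP [NP [Det no] [N hill]] [PP [P near] [NP [Det every] [N hill]]]] [PP [P beside] [NP [Det every] [N teacher]]]] [RelC [Rel that] [VP [V admired]]]]]]
The trees differ in how a recursive rule is bracketed over the same span.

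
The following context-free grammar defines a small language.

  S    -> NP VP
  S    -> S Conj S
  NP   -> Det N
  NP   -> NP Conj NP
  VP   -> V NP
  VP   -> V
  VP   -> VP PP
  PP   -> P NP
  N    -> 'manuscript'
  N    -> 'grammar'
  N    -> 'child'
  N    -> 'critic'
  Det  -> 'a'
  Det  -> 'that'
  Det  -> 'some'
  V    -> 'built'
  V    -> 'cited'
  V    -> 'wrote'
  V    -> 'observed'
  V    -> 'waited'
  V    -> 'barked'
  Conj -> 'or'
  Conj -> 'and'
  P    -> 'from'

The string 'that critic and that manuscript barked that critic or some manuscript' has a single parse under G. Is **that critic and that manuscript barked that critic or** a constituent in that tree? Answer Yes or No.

[S [NP [NP [Det that] [N critic]] [Conj and] [NP [Det that] [N manuscript]]] [VP [V barked] [NP [NP [Det that] [N critic]] [Conj or] [NP [Det some] [N manuscript]]]]]
The smallest constituent containing 'that critic and that manuscript barked that critic or' is the S spanning 'that critic and that manuscript barked that critic or some manuscript'; no single node in the tree dominates exactly the given words.

No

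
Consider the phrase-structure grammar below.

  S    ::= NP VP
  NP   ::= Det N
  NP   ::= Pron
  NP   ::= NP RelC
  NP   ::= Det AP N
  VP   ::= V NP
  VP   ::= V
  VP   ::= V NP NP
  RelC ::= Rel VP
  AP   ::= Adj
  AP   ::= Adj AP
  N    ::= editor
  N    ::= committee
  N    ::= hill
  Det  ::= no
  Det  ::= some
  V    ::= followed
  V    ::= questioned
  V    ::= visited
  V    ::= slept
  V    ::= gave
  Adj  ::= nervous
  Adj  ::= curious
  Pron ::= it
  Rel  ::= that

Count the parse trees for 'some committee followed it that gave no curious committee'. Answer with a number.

2

The two bracketings:
[S [NP [Det some] [N committee]] [VP [V followed] [NP [NP [Pron it]] [RelC [Rel that] [VP [V gave] [NP [Det no] [AP [Adj curious]] [N committee]]]]]]]
[S [NP [Det some] [N committee]] [VP [V followed] [NP [NP [Pron it]] [RelC [Rel that] [VP [V gave]]]] [NP [Det no] [AP [Adj curious]] [N committee]]]]
The difference turns on whether VP → V is used at the relevant span, versus an alternative expansion of VP.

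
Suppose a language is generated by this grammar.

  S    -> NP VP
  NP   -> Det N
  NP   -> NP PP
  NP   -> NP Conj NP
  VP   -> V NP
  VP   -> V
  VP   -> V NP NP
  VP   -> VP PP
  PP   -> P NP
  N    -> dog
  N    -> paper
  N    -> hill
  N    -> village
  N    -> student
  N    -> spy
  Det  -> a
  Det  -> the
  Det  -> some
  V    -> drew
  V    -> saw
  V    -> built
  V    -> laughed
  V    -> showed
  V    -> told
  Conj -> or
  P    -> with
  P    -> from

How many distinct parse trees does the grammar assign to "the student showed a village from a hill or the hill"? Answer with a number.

Two of the 3 distinct bracketings:
[S [NP [Det the] [N student]] [VP [V showed] [NP [NP [Det a] [N village]] [PP [P from] [NP [NP [Det a] [N hill]] [Conj or] [NP [Det the] [N hill]]]]]]]
[S [NP [Det the] [N student]] [VP [V showed] [NP [NP [NP [Det a] [N village]] [PP [P from] [NP [Det a] [N hill]]]] [Conj or] [NP [Det the] [N hill]]]]]
The trees differ in how a recursive rule is bracketed over the same span.

3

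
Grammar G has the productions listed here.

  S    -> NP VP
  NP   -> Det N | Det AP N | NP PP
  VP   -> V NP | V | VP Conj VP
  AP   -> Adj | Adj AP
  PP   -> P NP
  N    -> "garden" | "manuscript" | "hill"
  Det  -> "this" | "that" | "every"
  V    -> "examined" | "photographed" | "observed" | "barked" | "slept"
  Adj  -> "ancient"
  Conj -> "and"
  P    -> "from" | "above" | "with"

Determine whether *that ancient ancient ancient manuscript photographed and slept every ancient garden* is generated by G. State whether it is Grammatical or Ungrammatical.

Grammatical

S
  NP
    Det: that
    AP
      Adj: ancient
      AP
        Adj: ancient
        AP
          Adj: ancient
    N: manuscript
  VP
    VP
      V: photographed
    Conj: and
    VP
      V: slept
      NP
        Det: every
        AP
          Adj: ancient
        N: garden
The bracketing above is licensed at every node by one of the given productions, with S at the root.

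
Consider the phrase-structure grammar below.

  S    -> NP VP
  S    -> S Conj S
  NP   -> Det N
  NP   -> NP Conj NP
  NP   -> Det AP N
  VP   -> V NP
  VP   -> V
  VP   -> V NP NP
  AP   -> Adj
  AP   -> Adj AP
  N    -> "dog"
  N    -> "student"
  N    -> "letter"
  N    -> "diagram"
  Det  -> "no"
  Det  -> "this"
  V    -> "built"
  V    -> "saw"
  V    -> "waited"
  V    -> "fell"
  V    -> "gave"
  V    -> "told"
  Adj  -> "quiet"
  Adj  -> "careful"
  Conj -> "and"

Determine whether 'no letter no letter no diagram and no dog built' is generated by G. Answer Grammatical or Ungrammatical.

Ungrammatical

For S → NP VP, the only prefix that parses as NP is 'no letter', but the remainder 'no letter no diagram and no dog built' is not a VP under these rules. The alternative S rule S → S Conj S likewise has no satisfying split.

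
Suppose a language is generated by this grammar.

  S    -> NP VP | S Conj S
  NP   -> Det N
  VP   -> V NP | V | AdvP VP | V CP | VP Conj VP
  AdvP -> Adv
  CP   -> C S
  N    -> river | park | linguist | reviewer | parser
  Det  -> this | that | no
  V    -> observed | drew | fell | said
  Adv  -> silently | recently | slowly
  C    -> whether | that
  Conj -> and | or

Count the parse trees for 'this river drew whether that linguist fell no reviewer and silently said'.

2

The two bracketings:
[S [NP [Det this] [N river]] [VP [V drew] [CP [C whether] [S [NP [Det that] [N linguist]] [VP [VP [V fell] [NP [Det no] [N reviewer]]] [Conj and] [VP [AdvP [Adv silently]] [VP [V said]]]]]]]]
[S [NP [Det this] [N river]] [VP [VP [V drew] [CP [C whether] [S [NP [Det that] [N linguist]] [VP [V fell] [NP [Det no] [N reviewer]]]]]] [Conj and] [VP [AdvP [Adv silently]] [VP [V said]]]]]
The trees differ in how a recursive rule is bracketed over the same span.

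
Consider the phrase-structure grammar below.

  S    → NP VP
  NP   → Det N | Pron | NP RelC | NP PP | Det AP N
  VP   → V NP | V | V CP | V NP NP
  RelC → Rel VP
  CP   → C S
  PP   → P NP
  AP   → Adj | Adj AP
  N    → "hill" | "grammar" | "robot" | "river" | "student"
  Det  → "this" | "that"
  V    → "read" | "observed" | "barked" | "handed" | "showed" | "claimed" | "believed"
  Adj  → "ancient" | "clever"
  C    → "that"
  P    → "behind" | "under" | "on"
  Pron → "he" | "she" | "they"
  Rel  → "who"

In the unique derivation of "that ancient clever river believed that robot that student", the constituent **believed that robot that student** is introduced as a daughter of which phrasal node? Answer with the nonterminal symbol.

[S [NP [Det that] [AP [Adj ancient] [AP [Adj clever]]] [N river]] [VP [V believed] [NP [Det that] [N robot]] [NP [Det that] [N student]]]]
The span 'believed that robot that student' is the VP node built by VP → V NP NP.
Its mother is the S built by S → NP VP.

S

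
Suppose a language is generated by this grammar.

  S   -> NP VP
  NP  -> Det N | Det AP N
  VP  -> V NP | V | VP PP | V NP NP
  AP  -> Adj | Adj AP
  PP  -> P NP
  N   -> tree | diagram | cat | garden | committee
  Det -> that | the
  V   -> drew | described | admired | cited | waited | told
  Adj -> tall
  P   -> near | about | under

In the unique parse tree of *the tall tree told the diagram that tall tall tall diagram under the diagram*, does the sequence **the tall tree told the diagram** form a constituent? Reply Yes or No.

No

[S [NP [Det the] [AP [Adj tall]] [N tree]] [VP [VP [V told] [NP [Det the] [N diagram]] [NP [Det that] [AP [Adj tall] [AP [Adj tall] [AP [Adj tall]]]] [N diagram]]] [PP [P under] [NP [Det the] [N diagram]]]]]
The smallest constituent containing 'the tall tree told the diagram' is the S spanning 'the tall tree told the diagram that tall tall tall diagram under the diagram'; no single node in the tree dominates exactly the given words.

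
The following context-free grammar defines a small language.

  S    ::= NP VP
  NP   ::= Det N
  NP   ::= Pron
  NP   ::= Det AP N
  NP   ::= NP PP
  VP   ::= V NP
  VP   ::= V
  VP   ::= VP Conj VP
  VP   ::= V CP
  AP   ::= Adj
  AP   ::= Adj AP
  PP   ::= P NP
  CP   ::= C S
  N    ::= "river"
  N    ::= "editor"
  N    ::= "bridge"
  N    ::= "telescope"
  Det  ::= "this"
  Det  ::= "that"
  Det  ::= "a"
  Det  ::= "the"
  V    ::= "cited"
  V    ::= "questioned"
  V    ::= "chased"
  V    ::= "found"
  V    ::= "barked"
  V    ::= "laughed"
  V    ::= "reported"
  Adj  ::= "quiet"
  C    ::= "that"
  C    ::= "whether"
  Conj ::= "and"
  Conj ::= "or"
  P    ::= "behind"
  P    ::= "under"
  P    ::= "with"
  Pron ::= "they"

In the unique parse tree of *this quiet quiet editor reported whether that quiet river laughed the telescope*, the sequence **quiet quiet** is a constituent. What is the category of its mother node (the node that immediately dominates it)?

NP

S
  NP
    Det: this
    AP
      Adj: quiet
      AP
        Adj: quiet
    N: editor
  VP
    V: reported
    CP
      C: whether
      S
        NP
          Det: that
          AP
            Adj: quiet
          N: river
        VP
          V: laughed
          NP
            Det: the
            N: telescope
The span 'quiet quiet' is the AP node built by AP → Adj AP.
Its mother is the NP built by NP → Det AP N.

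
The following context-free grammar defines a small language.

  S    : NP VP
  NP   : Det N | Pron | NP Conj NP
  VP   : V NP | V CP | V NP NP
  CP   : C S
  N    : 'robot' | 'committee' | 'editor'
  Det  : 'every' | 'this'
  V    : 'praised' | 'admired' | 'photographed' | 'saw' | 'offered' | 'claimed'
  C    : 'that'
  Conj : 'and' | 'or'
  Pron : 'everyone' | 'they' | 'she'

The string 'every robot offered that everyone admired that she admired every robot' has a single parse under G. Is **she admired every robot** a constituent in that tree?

[S [NP [Det every] [N robot]] [VP [V offered] [CP [C that] [S [NP [Pron everyone]] [VP [V admired] [CP [C that] [S [NP [Pron she]] [VP [V admired] [NP [Det every] [N robot]]]]]]]]]]
The words 'she admired every robot' are exhaustively dominated by a single S node (built by S → NP VP), so they form a constituent.

Yes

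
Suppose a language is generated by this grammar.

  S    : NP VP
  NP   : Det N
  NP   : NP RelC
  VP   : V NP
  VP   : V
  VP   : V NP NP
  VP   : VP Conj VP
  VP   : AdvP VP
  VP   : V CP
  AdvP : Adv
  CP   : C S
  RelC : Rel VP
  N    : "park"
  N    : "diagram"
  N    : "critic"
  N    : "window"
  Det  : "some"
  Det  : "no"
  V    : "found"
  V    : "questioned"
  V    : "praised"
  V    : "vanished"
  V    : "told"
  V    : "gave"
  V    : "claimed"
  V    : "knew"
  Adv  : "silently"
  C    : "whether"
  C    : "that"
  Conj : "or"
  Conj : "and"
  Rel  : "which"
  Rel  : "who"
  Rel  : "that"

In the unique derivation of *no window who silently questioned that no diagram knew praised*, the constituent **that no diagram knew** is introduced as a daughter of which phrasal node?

S
  NP
    NP
      Det: no
      N: window
    RelC
      Rel: who
      VP
        AdvP
          Adv: silently
        VP
          V: questioned
          CP
            C: that
            S
              NP
                Det: no
                N: diagram
              VP
                V: knew
  VP
    V: praised
The span 'that no diagram knew' is the CP node built by CP → C S.
Its mother is the VP built by VP → V CP.

VP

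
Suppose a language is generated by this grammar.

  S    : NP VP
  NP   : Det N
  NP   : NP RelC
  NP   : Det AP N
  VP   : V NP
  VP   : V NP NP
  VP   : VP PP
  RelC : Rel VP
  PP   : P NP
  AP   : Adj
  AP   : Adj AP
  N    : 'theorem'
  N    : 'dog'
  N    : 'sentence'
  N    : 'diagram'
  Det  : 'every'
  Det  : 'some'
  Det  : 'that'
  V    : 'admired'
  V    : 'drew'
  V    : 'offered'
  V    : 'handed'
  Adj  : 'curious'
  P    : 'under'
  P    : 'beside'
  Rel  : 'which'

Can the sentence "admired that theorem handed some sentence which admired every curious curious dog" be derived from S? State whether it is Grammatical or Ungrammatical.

For S → NP VP, no prefix of the string parses as an NP.

Ungrammatical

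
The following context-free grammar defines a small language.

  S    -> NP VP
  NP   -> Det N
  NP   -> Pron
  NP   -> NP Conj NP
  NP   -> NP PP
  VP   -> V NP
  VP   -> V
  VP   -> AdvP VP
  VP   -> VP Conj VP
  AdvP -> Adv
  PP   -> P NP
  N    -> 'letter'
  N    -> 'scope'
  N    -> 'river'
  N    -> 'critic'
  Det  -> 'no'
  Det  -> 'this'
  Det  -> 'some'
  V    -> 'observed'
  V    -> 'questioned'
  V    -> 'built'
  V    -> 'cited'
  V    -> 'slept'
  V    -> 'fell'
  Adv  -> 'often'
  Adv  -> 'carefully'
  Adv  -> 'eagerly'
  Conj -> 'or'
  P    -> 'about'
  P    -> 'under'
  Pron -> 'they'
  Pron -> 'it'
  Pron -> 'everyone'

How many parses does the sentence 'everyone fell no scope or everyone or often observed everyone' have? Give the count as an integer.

1

[S [NP [Pron everyone]] [VP [VP [V fell] [NP [NP [Det no] [N scope]] [Conj or] [NP [Pron everyone]]]] [Conj or] [VP [AdvP [Adv often]] [VP [V observed] [NP [Pron everyone]]]]]]
No rule offers an alternative attachment or grouping for any span, so this is the only derivation.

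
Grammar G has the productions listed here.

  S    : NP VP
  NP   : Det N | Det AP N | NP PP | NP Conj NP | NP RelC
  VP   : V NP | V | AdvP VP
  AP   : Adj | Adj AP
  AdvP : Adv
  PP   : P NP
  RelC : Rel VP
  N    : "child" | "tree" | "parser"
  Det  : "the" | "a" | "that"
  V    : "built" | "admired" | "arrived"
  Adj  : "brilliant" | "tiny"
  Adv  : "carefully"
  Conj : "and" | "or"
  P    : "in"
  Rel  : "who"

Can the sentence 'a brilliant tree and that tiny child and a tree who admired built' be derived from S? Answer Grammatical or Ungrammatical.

Grammatical

[S [NP [NP [Det a] [AP [Adj brilliant]] [N tree]] [Conj and] [NP [NP [Det that] [AP [Adj tiny]] [N child]] [Conj and] [NP [NP [Det a] [N tree]] [RelC [Rel who] [VP [V admired]]]]]] [VP [V built]]]
The bracketing above is licensed at every node by one of the given productions, with S at the root.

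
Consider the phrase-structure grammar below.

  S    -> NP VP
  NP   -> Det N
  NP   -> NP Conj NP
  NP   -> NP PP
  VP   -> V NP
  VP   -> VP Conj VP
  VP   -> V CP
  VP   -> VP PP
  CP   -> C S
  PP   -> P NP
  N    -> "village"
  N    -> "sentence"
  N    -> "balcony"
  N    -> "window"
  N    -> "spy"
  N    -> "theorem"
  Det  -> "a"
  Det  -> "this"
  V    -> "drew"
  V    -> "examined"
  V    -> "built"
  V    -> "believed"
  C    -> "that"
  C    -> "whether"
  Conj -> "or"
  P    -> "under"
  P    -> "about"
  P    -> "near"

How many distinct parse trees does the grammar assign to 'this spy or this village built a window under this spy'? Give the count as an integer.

2

The two bracketings:
[S [NP [NP [Det this] [N spy]] [Conj or] [NP [Det this] [N village]]] [VP [V built] [NP [NP [Det a] [N window]] [PP [P under] [NP [Det this] [N spy]]]]]]
[S [NP [NP [Det this] [N spy]] [Conj or] [NP [Det this] [N village]]] [VP [VP [V built] [NP [Det a] [N window]]] [PP [P under] [NP [Det this] [N spy]]]]]
The difference turns on whether NP → NP PP is used at the relevant span, versus an alternative expansion of NP.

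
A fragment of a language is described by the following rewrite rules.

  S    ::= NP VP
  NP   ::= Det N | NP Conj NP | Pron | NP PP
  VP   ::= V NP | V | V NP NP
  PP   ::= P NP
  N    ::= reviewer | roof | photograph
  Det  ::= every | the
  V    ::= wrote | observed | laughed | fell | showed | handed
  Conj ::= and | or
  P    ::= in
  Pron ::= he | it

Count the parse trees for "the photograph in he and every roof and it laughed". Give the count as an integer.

5

Two of the 5 distinct bracketings:
[S [NP [NP [NP [Det the] [N photograph]] [PP [P in] [NP [Pron he]]]] [Conj and] [NP [NP [Det every] [N roof]] [Conj and] [NP [Pron it]]]] [VP [V laughed]]]
[S [NP [NP [NP [NP [Det the] [N photograph]] [PP [P in] [NP [Pron he]]]] [Conj and] [NP [Det every] [N roof]]] [Conj and] [NP [Pron it]]] [VP [V laughed]]]
The trees differ in how a recursive rule is bracketed over the same span.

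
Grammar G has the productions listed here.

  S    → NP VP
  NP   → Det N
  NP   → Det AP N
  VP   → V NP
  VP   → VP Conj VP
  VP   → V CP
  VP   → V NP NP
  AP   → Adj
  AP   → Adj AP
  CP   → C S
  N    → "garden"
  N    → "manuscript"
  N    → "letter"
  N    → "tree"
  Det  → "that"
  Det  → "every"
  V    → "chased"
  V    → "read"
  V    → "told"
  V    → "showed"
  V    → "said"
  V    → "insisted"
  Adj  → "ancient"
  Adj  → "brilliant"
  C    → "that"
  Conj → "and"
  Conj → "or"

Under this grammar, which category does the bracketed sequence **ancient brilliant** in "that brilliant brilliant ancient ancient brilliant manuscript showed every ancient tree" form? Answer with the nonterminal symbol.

[S [NP [Det that] [AP [Adj brilliant] [AP [Adj brilliant] [AP [Adj ancient] [AP [Adj ancient] [AP [Adj brilliant]]]]]] [N manuscript]] [VP [V showed] [NP [Det every] [AP [Adj ancient]] [N tree]]]]
The span 'ancient brilliant' is the AP node built by AP → Adj AP.

AP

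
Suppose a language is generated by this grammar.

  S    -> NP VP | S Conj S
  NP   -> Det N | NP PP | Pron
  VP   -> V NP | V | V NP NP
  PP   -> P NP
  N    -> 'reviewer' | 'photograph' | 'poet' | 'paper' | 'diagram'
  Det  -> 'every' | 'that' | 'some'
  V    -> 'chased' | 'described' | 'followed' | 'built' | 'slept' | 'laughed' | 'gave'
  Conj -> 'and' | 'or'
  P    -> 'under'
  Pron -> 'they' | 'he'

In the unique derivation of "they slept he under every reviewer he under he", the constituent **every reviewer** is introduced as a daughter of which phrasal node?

S
  NP
    Pron: they
  VP
    V: slept
    NP
      NP
        Pron: he
      PP
        P: under
        NP
          Det: every
          N: reviewer
    NP
      NP
        Pron: he
      PP
        P: under
        NP
          Pron: he
The span 'every reviewer' is the NP node built by NP → Det N.
Its mother is the PP built by PP → P NP.

PP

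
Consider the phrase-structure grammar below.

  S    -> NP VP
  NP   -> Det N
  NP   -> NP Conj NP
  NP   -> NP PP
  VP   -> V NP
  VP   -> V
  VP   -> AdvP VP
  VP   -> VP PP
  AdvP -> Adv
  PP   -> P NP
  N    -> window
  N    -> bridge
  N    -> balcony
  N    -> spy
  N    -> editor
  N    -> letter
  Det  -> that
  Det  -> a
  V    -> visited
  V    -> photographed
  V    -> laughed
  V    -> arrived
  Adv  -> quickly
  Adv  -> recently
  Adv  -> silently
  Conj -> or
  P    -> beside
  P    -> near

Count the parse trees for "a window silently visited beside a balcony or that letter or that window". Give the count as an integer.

Two of the 4 distinct bracketings:
[S [NP [Det a] [N window]] [VP [AdvP [Adv silently]] [VP [VP [V visited]] [PP [P beside] [NP [NP [Det a] [N balcony]] [Conj or] [NP [NP [Det that] [N letter]] [Conj or] [NP [Det that] [N window]]]]]]]]
[S [NP [Det a] [N window]] [VP [AdvP [Adv silently]] [VP [VP [V visited]] [PP [P beside] [NP [NP [NP [Det a] [N balcony]] [Conj or] [NP [Det that] [N letter]]] [Conj or] [NP [Det that] [N window]]]]]]]
The trees differ in how a recursive rule is bracketed over the same span.

4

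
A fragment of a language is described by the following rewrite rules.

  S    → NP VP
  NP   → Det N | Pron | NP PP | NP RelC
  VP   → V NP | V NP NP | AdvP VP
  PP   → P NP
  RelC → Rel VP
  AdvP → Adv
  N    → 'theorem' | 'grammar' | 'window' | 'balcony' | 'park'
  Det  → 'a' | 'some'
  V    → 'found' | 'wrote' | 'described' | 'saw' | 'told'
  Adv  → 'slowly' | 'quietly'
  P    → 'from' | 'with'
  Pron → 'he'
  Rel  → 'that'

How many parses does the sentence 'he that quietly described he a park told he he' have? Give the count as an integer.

1

[S [NP [NP [Pron he]] [RelC [Rel that] [VP [AdvP [Adv quietly]] [VP [V described] [NP [Pron he]] [NP [Det a] [N park]]]]]] [VP [V told] [NP [Pron he]] [NP [Pron he]]]]
No rule offers an alternative attachment or grouping for any span, so this is the only derivation.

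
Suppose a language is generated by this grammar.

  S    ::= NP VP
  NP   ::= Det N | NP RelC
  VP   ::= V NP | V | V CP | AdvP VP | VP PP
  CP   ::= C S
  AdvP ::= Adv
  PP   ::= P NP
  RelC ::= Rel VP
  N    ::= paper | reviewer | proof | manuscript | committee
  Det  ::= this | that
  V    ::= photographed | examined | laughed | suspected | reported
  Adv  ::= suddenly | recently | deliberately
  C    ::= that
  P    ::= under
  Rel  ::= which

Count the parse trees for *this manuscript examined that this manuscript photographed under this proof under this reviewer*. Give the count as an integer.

3

Two of the 3 distinct bracketings:
[S [NP [Det this] [N manuscript]] [VP [V examined] [CP [C that] [S [NP [Det this] [N manuscript]] [VP [VP [VP [V photographed]] [PP [P under] [NP [Det this] [N proof]]]] [PP [P under] [NP [Det this] [N reviewer]]]]]]]]
[S [NP [Det this] [N manuscript]] [VP [VP [V examined] [CP [C that] [S [NP [Det this] [N manuscript]] [VP [VP [V photographed]] [PP [P under] [NP [Det this] [N proof]]]]]]] [PP [P under] [NP [Det this] [N reviewer]]]]]
The trees differ in how a recursive rule is bracketed over the same span.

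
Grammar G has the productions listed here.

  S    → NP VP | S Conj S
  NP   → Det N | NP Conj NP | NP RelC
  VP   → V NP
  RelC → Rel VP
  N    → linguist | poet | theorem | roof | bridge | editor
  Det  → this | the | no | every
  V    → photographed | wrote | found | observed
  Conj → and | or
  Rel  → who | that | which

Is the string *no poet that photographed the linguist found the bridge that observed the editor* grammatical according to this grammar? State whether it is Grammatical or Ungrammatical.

Grammatical

[S [NP [NP [Det no] [N poet]] [RelC [Rel that] [VP [V photographed] [NP [Det the] [N linguist]]]]] [VP [V found] [NP [NP [Det the] [N bridge]] [RelC [Rel that] [VP [V observed] [NP [Det the] [N editor]]]]]]]
Every word is introduced by a lexical rule and the phrasal rules combine the resulting categories into a single S.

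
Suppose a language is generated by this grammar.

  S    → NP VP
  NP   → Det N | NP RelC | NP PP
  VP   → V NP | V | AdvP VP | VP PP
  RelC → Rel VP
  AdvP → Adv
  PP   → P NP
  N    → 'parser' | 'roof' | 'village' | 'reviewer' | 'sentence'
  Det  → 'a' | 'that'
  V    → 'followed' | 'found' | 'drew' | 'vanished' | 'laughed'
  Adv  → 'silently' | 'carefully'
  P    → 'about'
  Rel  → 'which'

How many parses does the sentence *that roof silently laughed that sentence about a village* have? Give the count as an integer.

3

Two of the 3 distinct bracketings:
[S [NP [Det that] [N roof]] [VP [AdvP [Adv silently]] [VP [V laughed] [NP [NP [Det that] [N sentence]] [PP [P about] [NP [Det a] [N village]]]]]]]
[S [NP [Det that] [N roof]] [VP [AdvP [Adv silently]] [VP [VP [V laughed] [NP [Det that] [N sentence]]] [PP [P about] [NP [Det a] [N village]]]]]]
The difference turns on whether NP → NP PP is used at the relevant span, versus an alternative expansion of NP.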